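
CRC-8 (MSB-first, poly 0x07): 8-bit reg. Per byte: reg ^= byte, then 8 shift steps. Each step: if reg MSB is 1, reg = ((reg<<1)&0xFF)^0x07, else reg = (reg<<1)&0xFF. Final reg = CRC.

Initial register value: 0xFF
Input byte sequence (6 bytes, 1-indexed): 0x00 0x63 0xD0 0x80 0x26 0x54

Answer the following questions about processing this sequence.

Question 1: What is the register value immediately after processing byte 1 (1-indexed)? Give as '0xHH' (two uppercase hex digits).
After byte 1 (0x00): reg=0xF3

Answer: 0xF3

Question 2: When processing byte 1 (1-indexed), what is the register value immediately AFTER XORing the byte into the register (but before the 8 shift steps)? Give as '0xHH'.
Answer: 0xFF

Derivation:
Register before byte 1: 0xFF
Byte 1: 0x00
0xFF XOR 0x00 = 0xFF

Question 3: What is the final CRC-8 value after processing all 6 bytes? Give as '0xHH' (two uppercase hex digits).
After byte 1 (0x00): reg=0xF3
After byte 2 (0x63): reg=0xF9
After byte 3 (0xD0): reg=0xDF
After byte 4 (0x80): reg=0x9A
After byte 5 (0x26): reg=0x3D
After byte 6 (0x54): reg=0x18

Answer: 0x18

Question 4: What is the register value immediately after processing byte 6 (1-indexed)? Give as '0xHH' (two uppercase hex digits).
After byte 1 (0x00): reg=0xF3
After byte 2 (0x63): reg=0xF9
After byte 3 (0xD0): reg=0xDF
After byte 4 (0x80): reg=0x9A
After byte 5 (0x26): reg=0x3D
After byte 6 (0x54): reg=0x18

Answer: 0x18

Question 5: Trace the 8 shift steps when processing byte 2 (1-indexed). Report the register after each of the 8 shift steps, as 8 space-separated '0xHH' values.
After byte 1 (0x00): reg=0xF3
Register before byte 2: 0xF3
After XOR with byte 0x63: 0x90

Answer: 0x27 0x4E 0x9C 0x3F 0x7E 0xFC 0xFF 0xF9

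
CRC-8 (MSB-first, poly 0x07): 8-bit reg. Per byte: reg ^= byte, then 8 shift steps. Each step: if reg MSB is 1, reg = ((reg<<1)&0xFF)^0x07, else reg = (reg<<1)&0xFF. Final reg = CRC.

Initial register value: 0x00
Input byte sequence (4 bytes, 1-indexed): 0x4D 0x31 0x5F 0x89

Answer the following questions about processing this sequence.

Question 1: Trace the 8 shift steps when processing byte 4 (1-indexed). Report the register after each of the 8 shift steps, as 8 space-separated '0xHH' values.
After byte 1 (0x4D): reg=0xE4
After byte 2 (0x31): reg=0x25
After byte 3 (0x5F): reg=0x61
Register before byte 4: 0x61
After XOR with byte 0x89: 0xE8

Answer: 0xD7 0xA9 0x55 0xAA 0x53 0xA6 0x4B 0x96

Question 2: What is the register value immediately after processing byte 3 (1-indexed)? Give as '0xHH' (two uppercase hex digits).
After byte 1 (0x4D): reg=0xE4
After byte 2 (0x31): reg=0x25
After byte 3 (0x5F): reg=0x61

Answer: 0x61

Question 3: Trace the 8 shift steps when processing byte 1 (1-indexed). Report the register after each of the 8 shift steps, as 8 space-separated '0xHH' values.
Register before byte 1: 0x00
After XOR with byte 0x4D: 0x4D

Answer: 0x9A 0x33 0x66 0xCC 0x9F 0x39 0x72 0xE4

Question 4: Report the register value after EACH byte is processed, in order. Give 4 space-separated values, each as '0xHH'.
0xE4 0x25 0x61 0x96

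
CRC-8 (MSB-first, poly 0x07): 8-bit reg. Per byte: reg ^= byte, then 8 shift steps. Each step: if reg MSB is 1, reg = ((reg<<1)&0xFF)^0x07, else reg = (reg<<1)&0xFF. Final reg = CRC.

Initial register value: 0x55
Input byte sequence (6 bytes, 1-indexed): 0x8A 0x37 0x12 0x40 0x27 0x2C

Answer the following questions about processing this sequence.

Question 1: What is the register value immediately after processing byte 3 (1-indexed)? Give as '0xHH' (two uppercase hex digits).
Answer: 0x84

Derivation:
After byte 1 (0x8A): reg=0x13
After byte 2 (0x37): reg=0xFC
After byte 3 (0x12): reg=0x84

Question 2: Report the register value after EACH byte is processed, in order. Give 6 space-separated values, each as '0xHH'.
0x13 0xFC 0x84 0x52 0x4C 0x27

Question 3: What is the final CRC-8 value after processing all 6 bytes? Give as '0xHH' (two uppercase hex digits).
After byte 1 (0x8A): reg=0x13
After byte 2 (0x37): reg=0xFC
After byte 3 (0x12): reg=0x84
After byte 4 (0x40): reg=0x52
After byte 5 (0x27): reg=0x4C
After byte 6 (0x2C): reg=0x27

Answer: 0x27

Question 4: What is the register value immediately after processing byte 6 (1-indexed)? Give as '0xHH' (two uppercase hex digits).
Answer: 0x27

Derivation:
After byte 1 (0x8A): reg=0x13
After byte 2 (0x37): reg=0xFC
After byte 3 (0x12): reg=0x84
After byte 4 (0x40): reg=0x52
After byte 5 (0x27): reg=0x4C
After byte 6 (0x2C): reg=0x27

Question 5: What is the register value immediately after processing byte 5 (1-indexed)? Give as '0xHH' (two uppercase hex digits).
Answer: 0x4C

Derivation:
After byte 1 (0x8A): reg=0x13
After byte 2 (0x37): reg=0xFC
After byte 3 (0x12): reg=0x84
After byte 4 (0x40): reg=0x52
After byte 5 (0x27): reg=0x4C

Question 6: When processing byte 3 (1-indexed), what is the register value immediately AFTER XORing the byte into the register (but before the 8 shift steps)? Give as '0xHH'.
Register before byte 3: 0xFC
Byte 3: 0x12
0xFC XOR 0x12 = 0xEE

Answer: 0xEE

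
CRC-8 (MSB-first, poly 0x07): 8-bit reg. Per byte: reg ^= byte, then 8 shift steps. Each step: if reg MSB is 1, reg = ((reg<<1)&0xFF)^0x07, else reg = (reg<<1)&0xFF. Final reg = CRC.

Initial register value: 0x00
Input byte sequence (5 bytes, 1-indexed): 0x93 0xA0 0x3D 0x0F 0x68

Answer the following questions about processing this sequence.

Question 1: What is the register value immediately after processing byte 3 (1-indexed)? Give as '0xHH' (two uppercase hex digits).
Answer: 0xBF

Derivation:
After byte 1 (0x93): reg=0xF0
After byte 2 (0xA0): reg=0xB7
After byte 3 (0x3D): reg=0xBF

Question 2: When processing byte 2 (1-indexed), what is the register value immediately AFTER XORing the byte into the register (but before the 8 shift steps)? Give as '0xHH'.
Register before byte 2: 0xF0
Byte 2: 0xA0
0xF0 XOR 0xA0 = 0x50

Answer: 0x50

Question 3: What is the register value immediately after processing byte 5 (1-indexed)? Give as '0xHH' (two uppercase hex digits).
Answer: 0x50

Derivation:
After byte 1 (0x93): reg=0xF0
After byte 2 (0xA0): reg=0xB7
After byte 3 (0x3D): reg=0xBF
After byte 4 (0x0F): reg=0x19
After byte 5 (0x68): reg=0x50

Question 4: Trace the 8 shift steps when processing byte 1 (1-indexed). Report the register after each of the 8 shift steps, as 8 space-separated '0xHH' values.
Register before byte 1: 0x00
After XOR with byte 0x93: 0x93

Answer: 0x21 0x42 0x84 0x0F 0x1E 0x3C 0x78 0xF0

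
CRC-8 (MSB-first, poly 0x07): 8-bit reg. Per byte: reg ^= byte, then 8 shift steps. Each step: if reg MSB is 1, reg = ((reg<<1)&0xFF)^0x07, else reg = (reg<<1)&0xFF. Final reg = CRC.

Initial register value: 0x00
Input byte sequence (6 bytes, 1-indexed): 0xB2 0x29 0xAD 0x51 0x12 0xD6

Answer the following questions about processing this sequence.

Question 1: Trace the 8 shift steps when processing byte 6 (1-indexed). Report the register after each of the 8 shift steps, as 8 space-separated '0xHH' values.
Answer: 0x0A 0x14 0x28 0x50 0xA0 0x47 0x8E 0x1B

Derivation:
After byte 1 (0xB2): reg=0x17
After byte 2 (0x29): reg=0xBA
After byte 3 (0xAD): reg=0x65
After byte 4 (0x51): reg=0x8C
After byte 5 (0x12): reg=0xD3
Register before byte 6: 0xD3
After XOR with byte 0xD6: 0x05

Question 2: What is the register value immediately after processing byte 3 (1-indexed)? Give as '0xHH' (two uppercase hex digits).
After byte 1 (0xB2): reg=0x17
After byte 2 (0x29): reg=0xBA
After byte 3 (0xAD): reg=0x65

Answer: 0x65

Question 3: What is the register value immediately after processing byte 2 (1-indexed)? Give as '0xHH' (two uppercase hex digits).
Answer: 0xBA

Derivation:
After byte 1 (0xB2): reg=0x17
After byte 2 (0x29): reg=0xBA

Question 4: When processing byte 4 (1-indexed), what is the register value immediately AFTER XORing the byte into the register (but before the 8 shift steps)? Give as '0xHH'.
Register before byte 4: 0x65
Byte 4: 0x51
0x65 XOR 0x51 = 0x34

Answer: 0x34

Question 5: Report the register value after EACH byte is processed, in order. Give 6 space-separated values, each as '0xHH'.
0x17 0xBA 0x65 0x8C 0xD3 0x1B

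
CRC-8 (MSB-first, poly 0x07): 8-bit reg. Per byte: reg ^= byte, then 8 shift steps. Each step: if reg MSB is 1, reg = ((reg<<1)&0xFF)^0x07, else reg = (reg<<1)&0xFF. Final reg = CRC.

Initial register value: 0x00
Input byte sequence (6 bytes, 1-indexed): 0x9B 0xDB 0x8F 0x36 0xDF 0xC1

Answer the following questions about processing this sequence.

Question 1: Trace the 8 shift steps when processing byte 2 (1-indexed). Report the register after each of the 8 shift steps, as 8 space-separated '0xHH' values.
Answer: 0x26 0x4C 0x98 0x37 0x6E 0xDC 0xBF 0x79

Derivation:
After byte 1 (0x9B): reg=0xC8
Register before byte 2: 0xC8
After XOR with byte 0xDB: 0x13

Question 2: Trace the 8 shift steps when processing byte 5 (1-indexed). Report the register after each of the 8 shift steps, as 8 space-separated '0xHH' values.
After byte 1 (0x9B): reg=0xC8
After byte 2 (0xDB): reg=0x79
After byte 3 (0x8F): reg=0xCC
After byte 4 (0x36): reg=0xE8
Register before byte 5: 0xE8
After XOR with byte 0xDF: 0x37

Answer: 0x6E 0xDC 0xBF 0x79 0xF2 0xE3 0xC1 0x85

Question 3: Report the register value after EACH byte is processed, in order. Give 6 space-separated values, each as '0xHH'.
0xC8 0x79 0xCC 0xE8 0x85 0xDB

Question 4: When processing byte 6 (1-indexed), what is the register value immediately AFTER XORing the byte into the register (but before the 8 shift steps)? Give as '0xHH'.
Register before byte 6: 0x85
Byte 6: 0xC1
0x85 XOR 0xC1 = 0x44

Answer: 0x44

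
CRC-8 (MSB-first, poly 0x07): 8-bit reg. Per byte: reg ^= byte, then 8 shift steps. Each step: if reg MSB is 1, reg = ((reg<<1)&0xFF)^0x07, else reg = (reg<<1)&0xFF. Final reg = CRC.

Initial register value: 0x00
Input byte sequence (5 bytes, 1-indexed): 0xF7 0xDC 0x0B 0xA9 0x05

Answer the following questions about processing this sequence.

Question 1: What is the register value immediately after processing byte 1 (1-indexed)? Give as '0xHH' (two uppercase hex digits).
Answer: 0xCB

Derivation:
After byte 1 (0xF7): reg=0xCB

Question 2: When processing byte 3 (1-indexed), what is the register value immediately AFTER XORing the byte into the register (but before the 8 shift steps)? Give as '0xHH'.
Register before byte 3: 0x65
Byte 3: 0x0B
0x65 XOR 0x0B = 0x6E

Answer: 0x6E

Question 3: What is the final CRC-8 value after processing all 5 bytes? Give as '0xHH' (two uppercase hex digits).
Answer: 0x57

Derivation:
After byte 1 (0xF7): reg=0xCB
After byte 2 (0xDC): reg=0x65
After byte 3 (0x0B): reg=0x0D
After byte 4 (0xA9): reg=0x75
After byte 5 (0x05): reg=0x57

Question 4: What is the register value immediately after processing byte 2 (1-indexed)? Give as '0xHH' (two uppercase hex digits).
Answer: 0x65

Derivation:
After byte 1 (0xF7): reg=0xCB
After byte 2 (0xDC): reg=0x65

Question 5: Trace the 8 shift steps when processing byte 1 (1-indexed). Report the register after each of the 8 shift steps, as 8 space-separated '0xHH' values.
Register before byte 1: 0x00
After XOR with byte 0xF7: 0xF7

Answer: 0xE9 0xD5 0xAD 0x5D 0xBA 0x73 0xE6 0xCB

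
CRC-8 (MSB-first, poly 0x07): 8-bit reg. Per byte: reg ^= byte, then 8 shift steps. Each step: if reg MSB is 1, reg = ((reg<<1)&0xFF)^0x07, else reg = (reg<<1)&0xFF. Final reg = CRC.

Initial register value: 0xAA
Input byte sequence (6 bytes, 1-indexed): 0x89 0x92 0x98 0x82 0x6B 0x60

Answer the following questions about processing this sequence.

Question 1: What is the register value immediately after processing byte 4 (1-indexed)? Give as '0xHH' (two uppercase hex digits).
After byte 1 (0x89): reg=0xE9
After byte 2 (0x92): reg=0x66
After byte 3 (0x98): reg=0xF4
After byte 4 (0x82): reg=0x45

Answer: 0x45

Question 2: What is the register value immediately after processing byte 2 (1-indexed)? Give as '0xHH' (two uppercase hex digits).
Answer: 0x66

Derivation:
After byte 1 (0x89): reg=0xE9
After byte 2 (0x92): reg=0x66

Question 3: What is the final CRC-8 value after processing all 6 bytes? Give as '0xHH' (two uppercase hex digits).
Answer: 0x5F

Derivation:
After byte 1 (0x89): reg=0xE9
After byte 2 (0x92): reg=0x66
After byte 3 (0x98): reg=0xF4
After byte 4 (0x82): reg=0x45
After byte 5 (0x6B): reg=0xCA
After byte 6 (0x60): reg=0x5F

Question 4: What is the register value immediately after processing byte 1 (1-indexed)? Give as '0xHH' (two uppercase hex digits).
After byte 1 (0x89): reg=0xE9

Answer: 0xE9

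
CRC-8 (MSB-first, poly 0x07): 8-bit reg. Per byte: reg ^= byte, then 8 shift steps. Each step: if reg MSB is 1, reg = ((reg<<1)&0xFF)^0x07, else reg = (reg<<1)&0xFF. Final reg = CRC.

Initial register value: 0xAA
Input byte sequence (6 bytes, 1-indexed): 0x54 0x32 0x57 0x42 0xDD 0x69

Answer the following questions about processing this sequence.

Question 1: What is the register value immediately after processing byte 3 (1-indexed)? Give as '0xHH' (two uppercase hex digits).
Answer: 0x31

Derivation:
After byte 1 (0x54): reg=0xF4
After byte 2 (0x32): reg=0x5C
After byte 3 (0x57): reg=0x31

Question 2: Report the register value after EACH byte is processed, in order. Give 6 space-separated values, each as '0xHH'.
0xF4 0x5C 0x31 0x5E 0x80 0x91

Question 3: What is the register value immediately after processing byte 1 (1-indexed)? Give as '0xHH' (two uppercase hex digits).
Answer: 0xF4

Derivation:
After byte 1 (0x54): reg=0xF4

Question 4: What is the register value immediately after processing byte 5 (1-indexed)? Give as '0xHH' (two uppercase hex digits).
Answer: 0x80

Derivation:
After byte 1 (0x54): reg=0xF4
After byte 2 (0x32): reg=0x5C
After byte 3 (0x57): reg=0x31
After byte 4 (0x42): reg=0x5E
After byte 5 (0xDD): reg=0x80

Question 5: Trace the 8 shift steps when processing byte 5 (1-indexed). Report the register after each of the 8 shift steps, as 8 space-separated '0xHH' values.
Answer: 0x01 0x02 0x04 0x08 0x10 0x20 0x40 0x80

Derivation:
After byte 1 (0x54): reg=0xF4
After byte 2 (0x32): reg=0x5C
After byte 3 (0x57): reg=0x31
After byte 4 (0x42): reg=0x5E
Register before byte 5: 0x5E
After XOR with byte 0xDD: 0x83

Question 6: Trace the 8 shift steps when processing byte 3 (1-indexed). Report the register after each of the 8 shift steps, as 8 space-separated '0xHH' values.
Answer: 0x16 0x2C 0x58 0xB0 0x67 0xCE 0x9B 0x31

Derivation:
After byte 1 (0x54): reg=0xF4
After byte 2 (0x32): reg=0x5C
Register before byte 3: 0x5C
After XOR with byte 0x57: 0x0B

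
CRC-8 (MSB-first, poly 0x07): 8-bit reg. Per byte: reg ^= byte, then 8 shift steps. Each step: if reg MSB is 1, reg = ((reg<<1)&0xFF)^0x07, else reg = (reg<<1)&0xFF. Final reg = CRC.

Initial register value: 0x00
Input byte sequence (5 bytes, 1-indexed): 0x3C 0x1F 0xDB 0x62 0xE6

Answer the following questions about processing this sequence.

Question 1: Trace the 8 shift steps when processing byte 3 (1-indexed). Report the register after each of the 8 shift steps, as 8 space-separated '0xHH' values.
After byte 1 (0x3C): reg=0xB4
After byte 2 (0x1F): reg=0x58
Register before byte 3: 0x58
After XOR with byte 0xDB: 0x83

Answer: 0x01 0x02 0x04 0x08 0x10 0x20 0x40 0x80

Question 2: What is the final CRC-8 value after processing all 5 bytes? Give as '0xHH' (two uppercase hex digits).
Answer: 0xD5

Derivation:
After byte 1 (0x3C): reg=0xB4
After byte 2 (0x1F): reg=0x58
After byte 3 (0xDB): reg=0x80
After byte 4 (0x62): reg=0xA0
After byte 5 (0xE6): reg=0xD5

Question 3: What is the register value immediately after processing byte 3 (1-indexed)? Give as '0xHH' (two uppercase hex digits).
Answer: 0x80

Derivation:
After byte 1 (0x3C): reg=0xB4
After byte 2 (0x1F): reg=0x58
After byte 3 (0xDB): reg=0x80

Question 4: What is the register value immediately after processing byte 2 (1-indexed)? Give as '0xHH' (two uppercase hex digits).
Answer: 0x58

Derivation:
After byte 1 (0x3C): reg=0xB4
After byte 2 (0x1F): reg=0x58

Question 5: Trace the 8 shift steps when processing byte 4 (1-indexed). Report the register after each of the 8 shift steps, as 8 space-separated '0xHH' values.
After byte 1 (0x3C): reg=0xB4
After byte 2 (0x1F): reg=0x58
After byte 3 (0xDB): reg=0x80
Register before byte 4: 0x80
After XOR with byte 0x62: 0xE2

Answer: 0xC3 0x81 0x05 0x0A 0x14 0x28 0x50 0xA0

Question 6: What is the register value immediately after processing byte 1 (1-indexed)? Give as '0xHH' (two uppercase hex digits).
After byte 1 (0x3C): reg=0xB4

Answer: 0xB4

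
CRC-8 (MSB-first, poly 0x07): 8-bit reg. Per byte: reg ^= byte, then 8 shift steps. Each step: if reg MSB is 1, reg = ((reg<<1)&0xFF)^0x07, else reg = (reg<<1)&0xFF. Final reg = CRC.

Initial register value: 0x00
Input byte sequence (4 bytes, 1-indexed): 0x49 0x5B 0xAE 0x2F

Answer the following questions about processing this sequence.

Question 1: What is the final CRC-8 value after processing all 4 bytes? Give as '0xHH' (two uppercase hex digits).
Answer: 0xF6

Derivation:
After byte 1 (0x49): reg=0xF8
After byte 2 (0x5B): reg=0x60
After byte 3 (0xAE): reg=0x64
After byte 4 (0x2F): reg=0xF6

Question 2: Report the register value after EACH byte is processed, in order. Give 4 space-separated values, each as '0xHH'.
0xF8 0x60 0x64 0xF6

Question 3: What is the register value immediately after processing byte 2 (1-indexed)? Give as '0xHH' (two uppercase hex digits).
Answer: 0x60

Derivation:
After byte 1 (0x49): reg=0xF8
After byte 2 (0x5B): reg=0x60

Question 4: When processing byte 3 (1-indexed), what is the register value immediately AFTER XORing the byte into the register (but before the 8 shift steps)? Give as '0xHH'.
Answer: 0xCE

Derivation:
Register before byte 3: 0x60
Byte 3: 0xAE
0x60 XOR 0xAE = 0xCE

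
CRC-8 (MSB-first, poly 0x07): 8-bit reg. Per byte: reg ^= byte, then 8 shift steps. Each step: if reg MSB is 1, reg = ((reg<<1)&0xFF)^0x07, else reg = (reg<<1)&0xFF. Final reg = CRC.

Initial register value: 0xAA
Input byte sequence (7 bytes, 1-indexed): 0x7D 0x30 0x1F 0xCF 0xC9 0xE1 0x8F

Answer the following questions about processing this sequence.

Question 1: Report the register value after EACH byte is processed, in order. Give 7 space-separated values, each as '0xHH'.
0x2B 0x41 0x9D 0xB9 0x57 0x0B 0x95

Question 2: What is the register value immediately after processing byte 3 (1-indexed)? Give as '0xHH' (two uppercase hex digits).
After byte 1 (0x7D): reg=0x2B
After byte 2 (0x30): reg=0x41
After byte 3 (0x1F): reg=0x9D

Answer: 0x9D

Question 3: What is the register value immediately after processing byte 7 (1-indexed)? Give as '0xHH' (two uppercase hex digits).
Answer: 0x95

Derivation:
After byte 1 (0x7D): reg=0x2B
After byte 2 (0x30): reg=0x41
After byte 3 (0x1F): reg=0x9D
After byte 4 (0xCF): reg=0xB9
After byte 5 (0xC9): reg=0x57
After byte 6 (0xE1): reg=0x0B
After byte 7 (0x8F): reg=0x95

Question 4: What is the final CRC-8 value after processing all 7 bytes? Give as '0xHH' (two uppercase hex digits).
After byte 1 (0x7D): reg=0x2B
After byte 2 (0x30): reg=0x41
After byte 3 (0x1F): reg=0x9D
After byte 4 (0xCF): reg=0xB9
After byte 5 (0xC9): reg=0x57
After byte 6 (0xE1): reg=0x0B
After byte 7 (0x8F): reg=0x95

Answer: 0x95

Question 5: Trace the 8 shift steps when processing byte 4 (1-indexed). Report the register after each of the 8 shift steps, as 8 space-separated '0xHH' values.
Answer: 0xA4 0x4F 0x9E 0x3B 0x76 0xEC 0xDF 0xB9

Derivation:
After byte 1 (0x7D): reg=0x2B
After byte 2 (0x30): reg=0x41
After byte 3 (0x1F): reg=0x9D
Register before byte 4: 0x9D
After XOR with byte 0xCF: 0x52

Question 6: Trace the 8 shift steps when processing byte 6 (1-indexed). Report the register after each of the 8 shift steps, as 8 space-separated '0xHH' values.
After byte 1 (0x7D): reg=0x2B
After byte 2 (0x30): reg=0x41
After byte 3 (0x1F): reg=0x9D
After byte 4 (0xCF): reg=0xB9
After byte 5 (0xC9): reg=0x57
Register before byte 6: 0x57
After XOR with byte 0xE1: 0xB6

Answer: 0x6B 0xD6 0xAB 0x51 0xA2 0x43 0x86 0x0B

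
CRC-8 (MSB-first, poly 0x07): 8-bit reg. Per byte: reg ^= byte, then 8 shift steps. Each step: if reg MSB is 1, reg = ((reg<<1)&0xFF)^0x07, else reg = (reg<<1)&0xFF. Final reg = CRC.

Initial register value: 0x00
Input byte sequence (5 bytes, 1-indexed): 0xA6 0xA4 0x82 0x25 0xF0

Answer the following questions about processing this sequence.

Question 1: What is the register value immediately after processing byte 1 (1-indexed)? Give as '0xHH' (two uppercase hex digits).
Answer: 0x7B

Derivation:
After byte 1 (0xA6): reg=0x7B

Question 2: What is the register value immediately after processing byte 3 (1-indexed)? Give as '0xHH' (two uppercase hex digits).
Answer: 0xFE

Derivation:
After byte 1 (0xA6): reg=0x7B
After byte 2 (0xA4): reg=0x13
After byte 3 (0x82): reg=0xFE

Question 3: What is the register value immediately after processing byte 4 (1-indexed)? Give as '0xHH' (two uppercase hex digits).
After byte 1 (0xA6): reg=0x7B
After byte 2 (0xA4): reg=0x13
After byte 3 (0x82): reg=0xFE
After byte 4 (0x25): reg=0x0F

Answer: 0x0F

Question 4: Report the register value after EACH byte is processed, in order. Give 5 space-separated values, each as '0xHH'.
0x7B 0x13 0xFE 0x0F 0xF3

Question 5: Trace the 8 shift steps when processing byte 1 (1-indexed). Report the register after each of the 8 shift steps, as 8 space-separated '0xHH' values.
Answer: 0x4B 0x96 0x2B 0x56 0xAC 0x5F 0xBE 0x7B

Derivation:
Register before byte 1: 0x00
After XOR with byte 0xA6: 0xA6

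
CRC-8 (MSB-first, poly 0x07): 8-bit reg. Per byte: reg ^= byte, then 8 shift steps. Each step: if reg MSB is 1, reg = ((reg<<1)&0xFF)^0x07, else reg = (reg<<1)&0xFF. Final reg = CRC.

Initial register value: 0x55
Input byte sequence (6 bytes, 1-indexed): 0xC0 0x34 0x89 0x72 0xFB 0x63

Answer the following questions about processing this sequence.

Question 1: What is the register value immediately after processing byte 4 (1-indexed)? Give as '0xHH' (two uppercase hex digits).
After byte 1 (0xC0): reg=0xE2
After byte 2 (0x34): reg=0x2C
After byte 3 (0x89): reg=0x72
After byte 4 (0x72): reg=0x00

Answer: 0x00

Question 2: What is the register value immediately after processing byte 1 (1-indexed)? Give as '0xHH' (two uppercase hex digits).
After byte 1 (0xC0): reg=0xE2

Answer: 0xE2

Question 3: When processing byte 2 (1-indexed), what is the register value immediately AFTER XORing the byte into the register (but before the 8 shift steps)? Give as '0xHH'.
Register before byte 2: 0xE2
Byte 2: 0x34
0xE2 XOR 0x34 = 0xD6

Answer: 0xD6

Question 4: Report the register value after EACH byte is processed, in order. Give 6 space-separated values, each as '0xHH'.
0xE2 0x2C 0x72 0x00 0xEF 0xAD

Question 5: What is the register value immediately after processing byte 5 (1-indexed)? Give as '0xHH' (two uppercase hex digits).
Answer: 0xEF

Derivation:
After byte 1 (0xC0): reg=0xE2
After byte 2 (0x34): reg=0x2C
After byte 3 (0x89): reg=0x72
After byte 4 (0x72): reg=0x00
After byte 5 (0xFB): reg=0xEF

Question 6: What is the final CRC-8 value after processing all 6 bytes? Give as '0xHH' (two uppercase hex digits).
Answer: 0xAD

Derivation:
After byte 1 (0xC0): reg=0xE2
After byte 2 (0x34): reg=0x2C
After byte 3 (0x89): reg=0x72
After byte 4 (0x72): reg=0x00
After byte 5 (0xFB): reg=0xEF
After byte 6 (0x63): reg=0xAD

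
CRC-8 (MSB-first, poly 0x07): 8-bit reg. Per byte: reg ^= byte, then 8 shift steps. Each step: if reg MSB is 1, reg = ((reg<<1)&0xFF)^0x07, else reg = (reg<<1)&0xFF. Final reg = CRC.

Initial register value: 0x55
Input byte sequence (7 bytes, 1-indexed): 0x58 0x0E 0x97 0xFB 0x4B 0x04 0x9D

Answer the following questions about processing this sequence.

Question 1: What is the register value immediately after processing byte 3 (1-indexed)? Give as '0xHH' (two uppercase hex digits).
Answer: 0xAB

Derivation:
After byte 1 (0x58): reg=0x23
After byte 2 (0x0E): reg=0xC3
After byte 3 (0x97): reg=0xAB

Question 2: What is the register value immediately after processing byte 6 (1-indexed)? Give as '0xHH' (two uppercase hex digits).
After byte 1 (0x58): reg=0x23
After byte 2 (0x0E): reg=0xC3
After byte 3 (0x97): reg=0xAB
After byte 4 (0xFB): reg=0xB7
After byte 5 (0x4B): reg=0xFA
After byte 6 (0x04): reg=0xF4

Answer: 0xF4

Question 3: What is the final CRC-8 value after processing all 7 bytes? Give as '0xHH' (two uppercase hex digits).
After byte 1 (0x58): reg=0x23
After byte 2 (0x0E): reg=0xC3
After byte 3 (0x97): reg=0xAB
After byte 4 (0xFB): reg=0xB7
After byte 5 (0x4B): reg=0xFA
After byte 6 (0x04): reg=0xF4
After byte 7 (0x9D): reg=0x18

Answer: 0x18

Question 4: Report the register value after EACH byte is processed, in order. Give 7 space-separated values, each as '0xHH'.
0x23 0xC3 0xAB 0xB7 0xFA 0xF4 0x18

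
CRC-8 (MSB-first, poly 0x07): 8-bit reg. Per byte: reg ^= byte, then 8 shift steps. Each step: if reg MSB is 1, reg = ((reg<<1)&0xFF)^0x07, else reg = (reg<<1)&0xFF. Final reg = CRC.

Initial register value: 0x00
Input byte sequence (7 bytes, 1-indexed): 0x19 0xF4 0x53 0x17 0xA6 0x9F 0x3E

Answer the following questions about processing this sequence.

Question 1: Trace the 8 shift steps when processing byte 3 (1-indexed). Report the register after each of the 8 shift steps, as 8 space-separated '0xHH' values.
Answer: 0xF6 0xEB 0xD1 0xA5 0x4D 0x9A 0x33 0x66

Derivation:
After byte 1 (0x19): reg=0x4F
After byte 2 (0xF4): reg=0x28
Register before byte 3: 0x28
After XOR with byte 0x53: 0x7B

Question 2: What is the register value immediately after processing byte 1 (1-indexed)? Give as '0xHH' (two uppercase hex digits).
After byte 1 (0x19): reg=0x4F

Answer: 0x4F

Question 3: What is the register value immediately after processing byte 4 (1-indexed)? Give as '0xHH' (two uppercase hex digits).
Answer: 0x50

Derivation:
After byte 1 (0x19): reg=0x4F
After byte 2 (0xF4): reg=0x28
After byte 3 (0x53): reg=0x66
After byte 4 (0x17): reg=0x50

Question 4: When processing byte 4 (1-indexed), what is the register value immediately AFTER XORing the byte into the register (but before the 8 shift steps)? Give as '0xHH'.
Register before byte 4: 0x66
Byte 4: 0x17
0x66 XOR 0x17 = 0x71

Answer: 0x71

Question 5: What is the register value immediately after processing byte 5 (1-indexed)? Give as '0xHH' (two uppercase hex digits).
After byte 1 (0x19): reg=0x4F
After byte 2 (0xF4): reg=0x28
After byte 3 (0x53): reg=0x66
After byte 4 (0x17): reg=0x50
After byte 5 (0xA6): reg=0xCC

Answer: 0xCC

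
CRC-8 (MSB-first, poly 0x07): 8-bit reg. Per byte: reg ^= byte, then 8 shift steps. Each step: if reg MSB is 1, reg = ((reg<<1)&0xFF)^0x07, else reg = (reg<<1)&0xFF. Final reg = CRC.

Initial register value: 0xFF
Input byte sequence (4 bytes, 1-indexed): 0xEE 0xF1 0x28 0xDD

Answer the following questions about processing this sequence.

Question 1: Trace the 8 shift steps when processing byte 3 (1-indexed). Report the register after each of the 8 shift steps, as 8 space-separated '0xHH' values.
Answer: 0x61 0xC2 0x83 0x01 0x02 0x04 0x08 0x10

Derivation:
After byte 1 (0xEE): reg=0x77
After byte 2 (0xF1): reg=0x9B
Register before byte 3: 0x9B
After XOR with byte 0x28: 0xB3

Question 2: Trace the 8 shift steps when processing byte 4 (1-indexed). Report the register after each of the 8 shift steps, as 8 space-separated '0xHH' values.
Answer: 0x9D 0x3D 0x7A 0xF4 0xEF 0xD9 0xB5 0x6D

Derivation:
After byte 1 (0xEE): reg=0x77
After byte 2 (0xF1): reg=0x9B
After byte 3 (0x28): reg=0x10
Register before byte 4: 0x10
After XOR with byte 0xDD: 0xCD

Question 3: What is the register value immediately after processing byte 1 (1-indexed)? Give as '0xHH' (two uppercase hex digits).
After byte 1 (0xEE): reg=0x77

Answer: 0x77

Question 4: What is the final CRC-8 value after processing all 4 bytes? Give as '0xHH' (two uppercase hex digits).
Answer: 0x6D

Derivation:
After byte 1 (0xEE): reg=0x77
After byte 2 (0xF1): reg=0x9B
After byte 3 (0x28): reg=0x10
After byte 4 (0xDD): reg=0x6D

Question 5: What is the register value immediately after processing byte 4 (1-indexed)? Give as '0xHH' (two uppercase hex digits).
Answer: 0x6D

Derivation:
After byte 1 (0xEE): reg=0x77
After byte 2 (0xF1): reg=0x9B
After byte 3 (0x28): reg=0x10
After byte 4 (0xDD): reg=0x6D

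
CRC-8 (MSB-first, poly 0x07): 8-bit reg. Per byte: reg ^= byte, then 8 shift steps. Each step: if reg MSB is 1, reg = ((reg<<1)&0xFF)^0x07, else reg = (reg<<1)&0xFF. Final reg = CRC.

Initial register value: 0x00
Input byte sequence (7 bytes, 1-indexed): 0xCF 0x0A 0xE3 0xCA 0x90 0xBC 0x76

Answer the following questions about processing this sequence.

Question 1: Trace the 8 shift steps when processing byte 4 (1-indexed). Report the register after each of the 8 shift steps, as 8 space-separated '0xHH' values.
Answer: 0x4A 0x94 0x2F 0x5E 0xBC 0x7F 0xFE 0xFB

Derivation:
After byte 1 (0xCF): reg=0x63
After byte 2 (0x0A): reg=0x18
After byte 3 (0xE3): reg=0xEF
Register before byte 4: 0xEF
After XOR with byte 0xCA: 0x25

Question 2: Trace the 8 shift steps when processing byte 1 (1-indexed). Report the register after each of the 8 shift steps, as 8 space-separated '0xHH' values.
Answer: 0x99 0x35 0x6A 0xD4 0xAF 0x59 0xB2 0x63

Derivation:
Register before byte 1: 0x00
After XOR with byte 0xCF: 0xCF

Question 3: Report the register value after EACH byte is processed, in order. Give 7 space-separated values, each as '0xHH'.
0x63 0x18 0xEF 0xFB 0x16 0x5F 0xDF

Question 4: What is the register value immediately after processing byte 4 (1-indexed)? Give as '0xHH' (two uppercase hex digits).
After byte 1 (0xCF): reg=0x63
After byte 2 (0x0A): reg=0x18
After byte 3 (0xE3): reg=0xEF
After byte 4 (0xCA): reg=0xFB

Answer: 0xFB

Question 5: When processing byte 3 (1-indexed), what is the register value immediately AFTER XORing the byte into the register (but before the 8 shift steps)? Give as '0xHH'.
Answer: 0xFB

Derivation:
Register before byte 3: 0x18
Byte 3: 0xE3
0x18 XOR 0xE3 = 0xFB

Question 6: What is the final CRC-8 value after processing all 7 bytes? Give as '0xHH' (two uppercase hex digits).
After byte 1 (0xCF): reg=0x63
After byte 2 (0x0A): reg=0x18
After byte 3 (0xE3): reg=0xEF
After byte 4 (0xCA): reg=0xFB
After byte 5 (0x90): reg=0x16
After byte 6 (0xBC): reg=0x5F
After byte 7 (0x76): reg=0xDF

Answer: 0xDF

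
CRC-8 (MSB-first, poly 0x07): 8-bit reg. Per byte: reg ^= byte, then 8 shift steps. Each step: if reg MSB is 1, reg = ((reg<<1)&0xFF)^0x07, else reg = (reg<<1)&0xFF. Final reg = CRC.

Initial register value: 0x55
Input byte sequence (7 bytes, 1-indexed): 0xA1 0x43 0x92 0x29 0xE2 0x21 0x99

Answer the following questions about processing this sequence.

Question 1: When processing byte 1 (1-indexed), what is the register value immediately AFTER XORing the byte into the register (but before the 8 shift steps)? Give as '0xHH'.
Register before byte 1: 0x55
Byte 1: 0xA1
0x55 XOR 0xA1 = 0xF4

Answer: 0xF4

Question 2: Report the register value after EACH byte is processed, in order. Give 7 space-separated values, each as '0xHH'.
0xC2 0x8E 0x54 0x74 0xEB 0x78 0xA9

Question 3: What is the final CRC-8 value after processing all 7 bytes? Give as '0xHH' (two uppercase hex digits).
After byte 1 (0xA1): reg=0xC2
After byte 2 (0x43): reg=0x8E
After byte 3 (0x92): reg=0x54
After byte 4 (0x29): reg=0x74
After byte 5 (0xE2): reg=0xEB
After byte 6 (0x21): reg=0x78
After byte 7 (0x99): reg=0xA9

Answer: 0xA9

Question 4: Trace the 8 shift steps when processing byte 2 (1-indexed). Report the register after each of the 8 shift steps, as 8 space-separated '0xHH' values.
After byte 1 (0xA1): reg=0xC2
Register before byte 2: 0xC2
After XOR with byte 0x43: 0x81

Answer: 0x05 0x0A 0x14 0x28 0x50 0xA0 0x47 0x8E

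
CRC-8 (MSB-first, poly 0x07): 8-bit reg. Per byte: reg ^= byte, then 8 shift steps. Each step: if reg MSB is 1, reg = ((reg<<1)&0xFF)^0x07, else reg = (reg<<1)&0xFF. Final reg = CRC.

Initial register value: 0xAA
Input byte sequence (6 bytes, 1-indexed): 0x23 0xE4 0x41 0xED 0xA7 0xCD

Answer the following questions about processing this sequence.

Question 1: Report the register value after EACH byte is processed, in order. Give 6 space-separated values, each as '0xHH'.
0xB6 0xB9 0xE6 0x31 0xEB 0xF2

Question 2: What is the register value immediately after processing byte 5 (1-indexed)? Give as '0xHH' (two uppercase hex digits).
After byte 1 (0x23): reg=0xB6
After byte 2 (0xE4): reg=0xB9
After byte 3 (0x41): reg=0xE6
After byte 4 (0xED): reg=0x31
After byte 5 (0xA7): reg=0xEB

Answer: 0xEB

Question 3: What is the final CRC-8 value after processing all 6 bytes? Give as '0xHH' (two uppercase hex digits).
Answer: 0xF2

Derivation:
After byte 1 (0x23): reg=0xB6
After byte 2 (0xE4): reg=0xB9
After byte 3 (0x41): reg=0xE6
After byte 4 (0xED): reg=0x31
After byte 5 (0xA7): reg=0xEB
After byte 6 (0xCD): reg=0xF2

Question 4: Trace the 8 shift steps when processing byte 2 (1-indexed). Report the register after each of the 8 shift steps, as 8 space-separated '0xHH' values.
Answer: 0xA4 0x4F 0x9E 0x3B 0x76 0xEC 0xDF 0xB9

Derivation:
After byte 1 (0x23): reg=0xB6
Register before byte 2: 0xB6
After XOR with byte 0xE4: 0x52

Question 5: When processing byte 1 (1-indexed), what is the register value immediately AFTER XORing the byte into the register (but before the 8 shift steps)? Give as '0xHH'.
Register before byte 1: 0xAA
Byte 1: 0x23
0xAA XOR 0x23 = 0x89

Answer: 0x89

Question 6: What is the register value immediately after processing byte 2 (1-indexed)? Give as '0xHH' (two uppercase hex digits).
Answer: 0xB9

Derivation:
After byte 1 (0x23): reg=0xB6
After byte 2 (0xE4): reg=0xB9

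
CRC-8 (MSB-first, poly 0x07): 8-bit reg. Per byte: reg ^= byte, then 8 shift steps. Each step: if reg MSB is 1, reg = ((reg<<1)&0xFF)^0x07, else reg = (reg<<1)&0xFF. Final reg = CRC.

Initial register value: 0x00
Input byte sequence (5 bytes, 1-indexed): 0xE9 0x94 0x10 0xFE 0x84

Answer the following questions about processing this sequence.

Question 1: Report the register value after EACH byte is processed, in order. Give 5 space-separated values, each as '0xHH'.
0x91 0x1B 0x31 0x63 0xBB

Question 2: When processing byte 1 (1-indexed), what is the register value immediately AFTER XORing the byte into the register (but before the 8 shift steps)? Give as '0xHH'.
Register before byte 1: 0x00
Byte 1: 0xE9
0x00 XOR 0xE9 = 0xE9

Answer: 0xE9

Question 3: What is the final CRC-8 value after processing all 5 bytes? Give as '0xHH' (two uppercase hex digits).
Answer: 0xBB

Derivation:
After byte 1 (0xE9): reg=0x91
After byte 2 (0x94): reg=0x1B
After byte 3 (0x10): reg=0x31
After byte 4 (0xFE): reg=0x63
After byte 5 (0x84): reg=0xBB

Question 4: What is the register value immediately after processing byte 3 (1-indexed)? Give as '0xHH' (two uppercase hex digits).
Answer: 0x31

Derivation:
After byte 1 (0xE9): reg=0x91
After byte 2 (0x94): reg=0x1B
After byte 3 (0x10): reg=0x31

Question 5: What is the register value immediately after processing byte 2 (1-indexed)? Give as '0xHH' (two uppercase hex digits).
After byte 1 (0xE9): reg=0x91
After byte 2 (0x94): reg=0x1B

Answer: 0x1B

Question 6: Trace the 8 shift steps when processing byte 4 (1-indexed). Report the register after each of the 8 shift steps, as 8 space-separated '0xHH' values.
After byte 1 (0xE9): reg=0x91
After byte 2 (0x94): reg=0x1B
After byte 3 (0x10): reg=0x31
Register before byte 4: 0x31
After XOR with byte 0xFE: 0xCF

Answer: 0x99 0x35 0x6A 0xD4 0xAF 0x59 0xB2 0x63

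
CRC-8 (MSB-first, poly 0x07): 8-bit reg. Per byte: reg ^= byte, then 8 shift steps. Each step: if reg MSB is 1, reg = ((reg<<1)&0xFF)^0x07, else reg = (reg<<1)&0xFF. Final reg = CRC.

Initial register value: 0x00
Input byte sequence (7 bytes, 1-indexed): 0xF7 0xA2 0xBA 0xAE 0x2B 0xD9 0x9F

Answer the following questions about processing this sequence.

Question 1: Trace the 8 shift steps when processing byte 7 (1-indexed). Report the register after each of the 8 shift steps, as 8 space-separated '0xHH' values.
After byte 1 (0xF7): reg=0xCB
After byte 2 (0xA2): reg=0x18
After byte 3 (0xBA): reg=0x67
After byte 4 (0xAE): reg=0x71
After byte 5 (0x2B): reg=0x81
After byte 6 (0xD9): reg=0x8F
Register before byte 7: 0x8F
After XOR with byte 0x9F: 0x10

Answer: 0x20 0x40 0x80 0x07 0x0E 0x1C 0x38 0x70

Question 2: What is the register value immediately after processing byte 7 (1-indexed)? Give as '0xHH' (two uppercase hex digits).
Answer: 0x70

Derivation:
After byte 1 (0xF7): reg=0xCB
After byte 2 (0xA2): reg=0x18
After byte 3 (0xBA): reg=0x67
After byte 4 (0xAE): reg=0x71
After byte 5 (0x2B): reg=0x81
After byte 6 (0xD9): reg=0x8F
After byte 7 (0x9F): reg=0x70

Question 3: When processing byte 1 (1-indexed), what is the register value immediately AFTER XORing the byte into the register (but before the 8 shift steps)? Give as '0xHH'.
Answer: 0xF7

Derivation:
Register before byte 1: 0x00
Byte 1: 0xF7
0x00 XOR 0xF7 = 0xF7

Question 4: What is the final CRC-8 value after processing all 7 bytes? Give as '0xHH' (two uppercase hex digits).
Answer: 0x70

Derivation:
After byte 1 (0xF7): reg=0xCB
After byte 2 (0xA2): reg=0x18
After byte 3 (0xBA): reg=0x67
After byte 4 (0xAE): reg=0x71
After byte 5 (0x2B): reg=0x81
After byte 6 (0xD9): reg=0x8F
After byte 7 (0x9F): reg=0x70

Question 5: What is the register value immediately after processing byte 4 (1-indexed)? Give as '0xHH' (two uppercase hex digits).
Answer: 0x71

Derivation:
After byte 1 (0xF7): reg=0xCB
After byte 2 (0xA2): reg=0x18
After byte 3 (0xBA): reg=0x67
After byte 4 (0xAE): reg=0x71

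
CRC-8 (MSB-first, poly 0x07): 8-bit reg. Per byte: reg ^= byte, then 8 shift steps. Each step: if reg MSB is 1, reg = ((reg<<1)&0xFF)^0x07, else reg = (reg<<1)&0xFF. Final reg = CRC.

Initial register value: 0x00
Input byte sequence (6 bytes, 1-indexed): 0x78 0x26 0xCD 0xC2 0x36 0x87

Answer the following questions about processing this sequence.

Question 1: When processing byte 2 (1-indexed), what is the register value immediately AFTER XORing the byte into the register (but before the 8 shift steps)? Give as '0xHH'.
Answer: 0x49

Derivation:
Register before byte 2: 0x6F
Byte 2: 0x26
0x6F XOR 0x26 = 0x49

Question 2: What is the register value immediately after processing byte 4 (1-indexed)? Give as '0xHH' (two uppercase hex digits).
Answer: 0xF8

Derivation:
After byte 1 (0x78): reg=0x6F
After byte 2 (0x26): reg=0xF8
After byte 3 (0xCD): reg=0x8B
After byte 4 (0xC2): reg=0xF8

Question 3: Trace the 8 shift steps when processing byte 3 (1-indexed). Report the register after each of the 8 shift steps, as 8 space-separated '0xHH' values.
After byte 1 (0x78): reg=0x6F
After byte 2 (0x26): reg=0xF8
Register before byte 3: 0xF8
After XOR with byte 0xCD: 0x35

Answer: 0x6A 0xD4 0xAF 0x59 0xB2 0x63 0xC6 0x8B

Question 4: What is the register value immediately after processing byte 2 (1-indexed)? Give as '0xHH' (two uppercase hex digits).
After byte 1 (0x78): reg=0x6F
After byte 2 (0x26): reg=0xF8

Answer: 0xF8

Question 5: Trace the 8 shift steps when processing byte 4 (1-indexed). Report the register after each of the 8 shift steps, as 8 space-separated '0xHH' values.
Answer: 0x92 0x23 0x46 0x8C 0x1F 0x3E 0x7C 0xF8

Derivation:
After byte 1 (0x78): reg=0x6F
After byte 2 (0x26): reg=0xF8
After byte 3 (0xCD): reg=0x8B
Register before byte 4: 0x8B
After XOR with byte 0xC2: 0x49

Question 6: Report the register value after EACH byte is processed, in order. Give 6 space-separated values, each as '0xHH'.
0x6F 0xF8 0x8B 0xF8 0x64 0xA7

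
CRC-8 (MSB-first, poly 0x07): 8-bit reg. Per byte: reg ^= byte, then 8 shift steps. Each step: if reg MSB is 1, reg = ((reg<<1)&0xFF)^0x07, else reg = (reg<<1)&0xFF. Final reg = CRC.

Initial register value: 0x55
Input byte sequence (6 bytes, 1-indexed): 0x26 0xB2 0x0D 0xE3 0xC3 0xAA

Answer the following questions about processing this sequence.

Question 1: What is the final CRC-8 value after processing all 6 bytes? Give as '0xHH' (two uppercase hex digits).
After byte 1 (0x26): reg=0x5E
After byte 2 (0xB2): reg=0x8A
After byte 3 (0x0D): reg=0x9C
After byte 4 (0xE3): reg=0x7A
After byte 5 (0xC3): reg=0x26
After byte 6 (0xAA): reg=0xAD

Answer: 0xAD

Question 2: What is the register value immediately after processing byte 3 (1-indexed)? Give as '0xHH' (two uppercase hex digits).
Answer: 0x9C

Derivation:
After byte 1 (0x26): reg=0x5E
After byte 2 (0xB2): reg=0x8A
After byte 3 (0x0D): reg=0x9C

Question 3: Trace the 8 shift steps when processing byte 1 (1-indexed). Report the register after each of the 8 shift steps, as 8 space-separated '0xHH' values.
Register before byte 1: 0x55
After XOR with byte 0x26: 0x73

Answer: 0xE6 0xCB 0x91 0x25 0x4A 0x94 0x2F 0x5E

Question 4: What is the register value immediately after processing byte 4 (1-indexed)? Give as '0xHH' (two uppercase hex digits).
After byte 1 (0x26): reg=0x5E
After byte 2 (0xB2): reg=0x8A
After byte 3 (0x0D): reg=0x9C
After byte 4 (0xE3): reg=0x7A

Answer: 0x7A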